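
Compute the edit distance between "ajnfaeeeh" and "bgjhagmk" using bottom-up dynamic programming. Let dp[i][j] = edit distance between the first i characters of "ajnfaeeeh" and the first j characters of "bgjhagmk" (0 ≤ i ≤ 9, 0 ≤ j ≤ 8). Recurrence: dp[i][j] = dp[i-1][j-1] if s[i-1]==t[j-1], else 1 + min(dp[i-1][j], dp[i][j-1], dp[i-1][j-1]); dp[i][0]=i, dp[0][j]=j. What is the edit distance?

   ''  b  g  j  h  a  g  m  k
''  0  1  2  3  4  5  6  7  8
 a  1  1  2  3  4  4  5  6  7
 j  2  2  2  2  3  4  5  6  7
 n  3  3  3  3  3  4  5  6  7
 f  4  4  4  4  4  4  5  6  7
 a  5  5  5  5  5  4  5  6  7
 e  6  6  6  6  6  5  5  6  7
 e  7  7  7  7  7  6  6  6  7
 e  8  8  8  8  8  7  7  7  7
 h  9  9  9  9  8  8  8  8  8

8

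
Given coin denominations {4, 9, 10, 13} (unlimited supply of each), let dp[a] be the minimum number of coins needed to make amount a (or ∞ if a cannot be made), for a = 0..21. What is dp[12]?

 a  0  1  2  3  4  5  6  7  8  9 10 11 12 13 14 15 16 17 18 19 20 21
dp  0  -  -  -  1  -  -  -  2  1  1  -  3  1  2  -  4  2  2  2  2  3
(- denotes ∞ / unreachable)

3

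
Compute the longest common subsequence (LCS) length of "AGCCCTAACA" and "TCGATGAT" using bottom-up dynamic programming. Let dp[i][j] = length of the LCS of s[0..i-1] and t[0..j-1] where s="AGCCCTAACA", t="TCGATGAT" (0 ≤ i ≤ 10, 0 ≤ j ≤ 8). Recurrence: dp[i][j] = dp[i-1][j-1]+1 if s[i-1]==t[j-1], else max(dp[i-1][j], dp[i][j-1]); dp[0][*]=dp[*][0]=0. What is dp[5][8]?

   ''  T  C  G  A  T  G  A  T
''  0  0  0  0  0  0  0  0  0
 A  0  0  0  0  1  1  1  1  1
 G  0  0  0  1  1  1  2  2  2
 C  0  0  1  1  1  1  2  2  2
 C  0  0  1  1  1  1  2  2  2
 C  0  0  1  1  1  1  2  2  2
 T  0  1  1  1  1  2  2  2  3
 A  0  1  1  1  2  2  2  3  3
 A  0  1  1  1  2  2  2  3  3
 C  0  1  2  2  2  2  2  3  3
 A  0  1  2  2  3  3  3  3  3

2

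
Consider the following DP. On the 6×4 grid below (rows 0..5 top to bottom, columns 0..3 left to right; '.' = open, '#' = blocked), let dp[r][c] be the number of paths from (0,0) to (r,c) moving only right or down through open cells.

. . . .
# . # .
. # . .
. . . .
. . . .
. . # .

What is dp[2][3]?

1

r\c   0   1   2   3
  0   1   1   1   1
  1   0   1   0   1
  2   0   0   0   1
  3   0   0   0   1
  4   0   0   0   1
  5   0   0   0   1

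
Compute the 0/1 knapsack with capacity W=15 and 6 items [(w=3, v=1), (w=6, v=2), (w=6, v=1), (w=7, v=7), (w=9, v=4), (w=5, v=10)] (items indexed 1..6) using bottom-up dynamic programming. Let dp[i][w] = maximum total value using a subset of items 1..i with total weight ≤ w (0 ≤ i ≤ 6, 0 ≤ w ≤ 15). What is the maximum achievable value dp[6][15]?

18

i\w   0   1   2   3   4   5   6   7   8   9  10  11  12  13  14  15
  0   0   0   0   0   0   0   0   0   0   0   0   0   0   0   0   0
  1   0   0   0   1   1   1   1   1   1   1   1   1   1   1   1   1
  2   0   0   0   1   1   1   2   2   2   3   3   3   3   3   3   3
  3   0   0   0   1   1   1   2   2   2   3   3   3   3   3   3   4
  4   0   0   0   1   1   1   2   7   7   7   8   8   8   9   9   9
  5   0   0   0   1   1   1   2   7   7   7   8   8   8   9   9   9
  6   0   0   0   1   1  10  10  10  11  11  11  12  17  17  17  18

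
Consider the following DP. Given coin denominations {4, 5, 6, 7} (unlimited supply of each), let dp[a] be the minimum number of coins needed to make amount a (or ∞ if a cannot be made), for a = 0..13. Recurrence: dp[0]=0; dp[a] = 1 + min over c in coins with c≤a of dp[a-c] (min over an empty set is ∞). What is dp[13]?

2

 a  0  1  2  3  4  5  6  7  8  9 10 11 12 13
dp  0  -  -  -  1  1  1  1  2  2  2  2  2  2
(- denotes ∞ / unreachable)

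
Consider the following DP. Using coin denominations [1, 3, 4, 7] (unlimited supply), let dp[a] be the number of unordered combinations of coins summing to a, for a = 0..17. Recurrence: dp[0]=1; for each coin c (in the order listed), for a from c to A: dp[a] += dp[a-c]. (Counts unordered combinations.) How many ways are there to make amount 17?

28

after  coin     0     1     2     3     4     5     6     7     8     9    10    11    12    13    14    15    16    17
          1     1     1     1     1     1     1     1     1     1     1     1     1     1     1     1     1     1     1
          3     1     1     1     2     2     2     3     3     3     4     4     4     5     5     5     6     6     6
          4     1     1     1     2     3     3     4     5     6     7     8     9    11    12    13    15    17    18
          7     1     1     1     2     3     3     4     6     7     8    10    12    14    16    19    22    25    28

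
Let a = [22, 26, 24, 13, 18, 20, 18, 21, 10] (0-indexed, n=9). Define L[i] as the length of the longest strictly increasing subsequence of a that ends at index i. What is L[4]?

   i    0    1    2    3    4    5    6    7    8
a[i]   22   26   24   13   18   20   18   21   10
L[i]    1    2    2    1    2    3    2    4    1

2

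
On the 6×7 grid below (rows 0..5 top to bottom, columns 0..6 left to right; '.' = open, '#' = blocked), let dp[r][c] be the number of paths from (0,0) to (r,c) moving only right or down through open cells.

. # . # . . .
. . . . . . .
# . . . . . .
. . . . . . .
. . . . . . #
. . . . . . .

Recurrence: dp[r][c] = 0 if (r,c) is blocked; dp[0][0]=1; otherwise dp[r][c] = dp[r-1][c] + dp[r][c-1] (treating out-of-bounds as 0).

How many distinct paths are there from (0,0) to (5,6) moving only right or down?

r\c   0   1   2   3   4   5   6
  0   1   0   0   0   0   0   0
  1   1   1   1   1   1   1   1
  2   0   1   2   3   4   5   6
  3   0   1   3   6  10  15  21
  4   0   1   4  10  20  35   0
  5   0   1   5  15  35  70  70

70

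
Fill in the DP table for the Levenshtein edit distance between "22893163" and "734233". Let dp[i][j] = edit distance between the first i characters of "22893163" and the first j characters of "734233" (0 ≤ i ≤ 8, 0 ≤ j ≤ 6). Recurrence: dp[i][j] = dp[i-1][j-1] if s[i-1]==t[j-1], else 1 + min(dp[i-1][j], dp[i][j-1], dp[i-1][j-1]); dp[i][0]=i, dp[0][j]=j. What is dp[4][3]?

   ''  7  3  4  2  3  3
''  0  1  2  3  4  5  6
 2  1  1  2  3  3  4  5
 2  2  2  2  3  3  4  5
 8  3  3  3  3  4  4  5
 9  4  4  4  4  4  5  5
 3  5  5  4  5  5  4  5
 1  6  6  5  5  6  5  5
 6  7  7  6  6  6  6  6
 3  8  8  7  7  7  6  6

4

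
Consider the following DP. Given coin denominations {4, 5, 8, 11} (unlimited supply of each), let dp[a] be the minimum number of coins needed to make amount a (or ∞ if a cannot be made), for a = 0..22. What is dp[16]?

2

 a  0  1  2  3  4  5  6  7  8  9 10 11 12 13 14 15 16 17 18 19 20 21 22
dp  0  -  -  -  1  1  -  -  1  2  2  1  2  2  3  2  2  3  3  2  3  3  2
(- denotes ∞ / unreachable)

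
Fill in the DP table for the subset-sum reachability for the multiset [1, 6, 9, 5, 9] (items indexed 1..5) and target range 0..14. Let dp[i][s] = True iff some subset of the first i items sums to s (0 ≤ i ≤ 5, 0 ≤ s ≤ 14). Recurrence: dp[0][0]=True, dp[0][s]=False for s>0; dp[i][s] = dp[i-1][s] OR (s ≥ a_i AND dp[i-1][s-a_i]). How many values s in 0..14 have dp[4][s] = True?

10

i\s   0   1   2   3   4   5   6   7   8   9  10  11  12  13  14
  0   T   F   F   F   F   F   F   F   F   F   F   F   F   F   F
  1   T   T   F   F   F   F   F   F   F   F   F   F   F   F   F
  2   T   T   F   F   F   F   T   T   F   F   F   F   F   F   F
  3   T   T   F   F   F   F   T   T   F   T   T   F   F   F   F
  4   T   T   F   F   F   T   T   T   F   T   T   T   T   F   T
  5   T   T   F   F   F   T   T   T   F   T   T   T   T   F   T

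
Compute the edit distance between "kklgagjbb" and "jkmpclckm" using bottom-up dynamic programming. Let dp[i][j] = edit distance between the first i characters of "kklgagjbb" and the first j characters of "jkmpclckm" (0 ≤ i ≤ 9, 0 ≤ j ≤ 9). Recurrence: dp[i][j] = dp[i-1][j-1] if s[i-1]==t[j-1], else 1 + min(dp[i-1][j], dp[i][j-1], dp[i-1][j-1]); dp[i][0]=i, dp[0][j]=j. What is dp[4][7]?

5

   ''  j  k  m  p  c  l  c  k  m
''  0  1  2  3  4  5  6  7  8  9
 k  1  1  1  2  3  4  5  6  7  8
 k  2  2  1  2  3  4  5  6  6  7
 l  3  3  2  2  3  4  4  5  6  7
 g  4  4  3  3  3  4  5  5  6  7
 a  5  5  4  4  4  4  5  6  6  7
 g  6  6  5  5  5  5  5  6  7  7
 j  7  6  6  6  6  6  6  6  7  8
 b  8  7  7  7  7  7  7  7  7  8
 b  9  8  8  8  8  8  8  8  8  8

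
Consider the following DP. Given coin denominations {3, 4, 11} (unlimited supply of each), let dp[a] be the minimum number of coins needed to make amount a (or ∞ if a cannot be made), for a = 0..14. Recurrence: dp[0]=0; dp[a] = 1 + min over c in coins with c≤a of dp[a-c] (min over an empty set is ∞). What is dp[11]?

 a  0  1  2  3  4  5  6  7  8  9 10 11 12 13 14
dp  0  -  -  1  1  -  2  2  2  3  3  1  3  4  2
(- denotes ∞ / unreachable)

1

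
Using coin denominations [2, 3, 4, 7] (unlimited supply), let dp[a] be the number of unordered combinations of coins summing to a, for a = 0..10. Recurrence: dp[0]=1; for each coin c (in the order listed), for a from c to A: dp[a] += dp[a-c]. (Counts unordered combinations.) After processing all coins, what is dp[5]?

after  coin     0     1     2     3     4     5     6     7     8     9    10
          2     1     0     1     0     1     0     1     0     1     0     1
          3     1     0     1     1     1     1     2     1     2     2     2
          4     1     0     1     1     2     1     3     2     4     3     5
          7     1     0     1     1     2     1     3     3     4     4     6

1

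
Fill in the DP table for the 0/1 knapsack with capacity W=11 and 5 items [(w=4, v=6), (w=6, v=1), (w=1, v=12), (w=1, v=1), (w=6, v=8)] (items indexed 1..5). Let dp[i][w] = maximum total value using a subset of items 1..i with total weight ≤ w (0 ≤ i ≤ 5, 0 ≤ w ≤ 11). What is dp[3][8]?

18

i\w   0   1   2   3   4   5   6   7   8   9  10  11
  0   0   0   0   0   0   0   0   0   0   0   0   0
  1   0   0   0   0   6   6   6   6   6   6   6   6
  2   0   0   0   0   6   6   6   6   6   6   7   7
  3   0  12  12  12  12  18  18  18  18  18  18  19
  4   0  12  13  13  13  18  19  19  19  19  19  19
  5   0  12  13  13  13  18  19  20  21  21  21  26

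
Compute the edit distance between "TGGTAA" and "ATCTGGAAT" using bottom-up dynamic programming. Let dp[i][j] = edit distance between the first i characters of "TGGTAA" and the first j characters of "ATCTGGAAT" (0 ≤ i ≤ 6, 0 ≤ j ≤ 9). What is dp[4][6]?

   ''  A  T  C  T  G  G  A  A  T
''  0  1  2  3  4  5  6  7  8  9
 T  1  1  1  2  3  4  5  6  7  8
 G  2  2  2  2  3  3  4  5  6  7
 G  3  3  3  3  3  3  3  4  5  6
 T  4  4  3  4  3  4  4  4  5  5
 A  5  4  4  4  4  4  5  4  4  5
 A  6  5  5  5  5  5  5  5  4  5

4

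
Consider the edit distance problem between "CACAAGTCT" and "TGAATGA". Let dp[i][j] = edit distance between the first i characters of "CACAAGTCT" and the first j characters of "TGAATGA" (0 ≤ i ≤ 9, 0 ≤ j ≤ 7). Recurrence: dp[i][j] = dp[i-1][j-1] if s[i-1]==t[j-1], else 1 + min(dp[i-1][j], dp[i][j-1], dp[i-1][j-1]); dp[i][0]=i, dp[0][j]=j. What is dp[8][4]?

6

   ''  T  G  A  A  T  G  A
''  0  1  2  3  4  5  6  7
 C  1  1  2  3  4  5  6  7
 A  2  2  2  2  3  4  5  6
 C  3  3  3  3  3  4  5  6
 A  4  4  4  3  3  4  5  5
 A  5  5  5  4  3  4  5  5
 G  6  6  5  5  4  4  4  5
 T  7  6  6  6  5  4  5  5
 C  8  7  7  7  6  5  5  6
 T  9  8  8  8  7  6  6  6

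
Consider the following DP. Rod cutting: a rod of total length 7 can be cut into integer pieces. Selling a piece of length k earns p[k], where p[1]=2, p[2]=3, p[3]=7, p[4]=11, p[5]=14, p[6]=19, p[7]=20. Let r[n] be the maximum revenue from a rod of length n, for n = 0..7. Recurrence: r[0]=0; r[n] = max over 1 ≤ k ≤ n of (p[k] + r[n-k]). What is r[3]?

7

   n    0    1    2    3    4    5    6    7
r[n]    0    2    4    7   11   14   19   21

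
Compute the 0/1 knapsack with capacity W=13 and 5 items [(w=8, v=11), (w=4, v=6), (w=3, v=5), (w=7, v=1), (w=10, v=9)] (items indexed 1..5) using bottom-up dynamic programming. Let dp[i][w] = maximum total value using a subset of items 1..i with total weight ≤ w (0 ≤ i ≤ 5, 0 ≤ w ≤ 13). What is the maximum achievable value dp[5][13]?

i\w   0   1   2   3   4   5   6   7   8   9  10  11  12  13
  0   0   0   0   0   0   0   0   0   0   0   0   0   0   0
  1   0   0   0   0   0   0   0   0  11  11  11  11  11  11
  2   0   0   0   0   6   6   6   6  11  11  11  11  17  17
  3   0   0   0   5   6   6   6  11  11  11  11  16  17  17
  4   0   0   0   5   6   6   6  11  11  11  11  16  17  17
  5   0   0   0   5   6   6   6  11  11  11  11  16  17  17

17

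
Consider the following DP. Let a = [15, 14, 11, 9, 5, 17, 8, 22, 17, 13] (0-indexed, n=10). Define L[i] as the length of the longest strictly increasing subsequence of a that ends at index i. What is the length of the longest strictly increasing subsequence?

3

   i    0    1    2    3    4    5    6    7    8    9
a[i]   15   14   11    9    5   17    8   22   17   13
L[i]    1    1    1    1    1    2    2    3    3    3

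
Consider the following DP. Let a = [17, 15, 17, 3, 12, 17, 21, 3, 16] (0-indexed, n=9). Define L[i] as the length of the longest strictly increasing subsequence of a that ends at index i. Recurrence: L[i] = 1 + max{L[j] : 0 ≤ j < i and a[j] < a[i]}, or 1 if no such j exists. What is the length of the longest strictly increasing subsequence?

4

   i    0    1    2    3    4    5    6    7    8
a[i]   17   15   17    3   12   17   21    3   16
L[i]    1    1    2    1    2    3    4    1    3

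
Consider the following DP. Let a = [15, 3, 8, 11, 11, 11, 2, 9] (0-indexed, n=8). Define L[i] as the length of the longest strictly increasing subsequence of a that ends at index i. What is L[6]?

1

   i    0    1    2    3    4    5    6    7
a[i]   15    3    8   11   11   11    2    9
L[i]    1    1    2    3    3    3    1    3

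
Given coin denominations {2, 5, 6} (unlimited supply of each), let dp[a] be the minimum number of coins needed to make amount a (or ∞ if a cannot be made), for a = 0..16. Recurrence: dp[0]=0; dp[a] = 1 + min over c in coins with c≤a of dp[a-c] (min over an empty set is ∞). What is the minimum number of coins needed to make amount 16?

3

 a  0  1  2  3  4  5  6  7  8  9 10 11 12 13 14 15 16
dp  0  -  1  -  2  1  1  2  2  3  2  2  2  3  3  3  3
(- denotes ∞ / unreachable)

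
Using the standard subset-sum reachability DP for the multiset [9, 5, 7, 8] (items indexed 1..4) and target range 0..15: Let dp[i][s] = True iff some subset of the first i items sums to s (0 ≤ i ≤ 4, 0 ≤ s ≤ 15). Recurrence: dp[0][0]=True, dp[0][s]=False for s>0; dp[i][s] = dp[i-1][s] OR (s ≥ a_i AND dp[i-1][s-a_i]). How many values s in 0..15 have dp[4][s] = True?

i\s   0   1   2   3   4   5   6   7   8   9  10  11  12  13  14  15
  0   T   F   F   F   F   F   F   F   F   F   F   F   F   F   F   F
  1   T   F   F   F   F   F   F   F   F   T   F   F   F   F   F   F
  2   T   F   F   F   F   T   F   F   F   T   F   F   F   F   T   F
  3   T   F   F   F   F   T   F   T   F   T   F   F   T   F   T   F
  4   T   F   F   F   F   T   F   T   T   T   F   F   T   T   T   T

9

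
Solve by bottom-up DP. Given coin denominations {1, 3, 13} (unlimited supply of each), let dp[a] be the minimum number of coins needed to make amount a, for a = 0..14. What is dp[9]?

3

 a  0  1  2  3  4  5  6  7  8  9 10 11 12 13 14
dp  0  1  2  1  2  3  2  3  4  3  4  5  4  1  2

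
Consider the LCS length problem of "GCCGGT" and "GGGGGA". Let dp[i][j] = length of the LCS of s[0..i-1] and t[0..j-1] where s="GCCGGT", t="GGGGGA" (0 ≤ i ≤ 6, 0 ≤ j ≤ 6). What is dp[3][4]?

   ''  G  G  G  G  G  A
''  0  0  0  0  0  0  0
 G  0  1  1  1  1  1  1
 C  0  1  1  1  1  1  1
 C  0  1  1  1  1  1  1
 G  0  1  2  2  2  2  2
 G  0  1  2  3  3  3  3
 T  0  1  2  3  3  3  3

1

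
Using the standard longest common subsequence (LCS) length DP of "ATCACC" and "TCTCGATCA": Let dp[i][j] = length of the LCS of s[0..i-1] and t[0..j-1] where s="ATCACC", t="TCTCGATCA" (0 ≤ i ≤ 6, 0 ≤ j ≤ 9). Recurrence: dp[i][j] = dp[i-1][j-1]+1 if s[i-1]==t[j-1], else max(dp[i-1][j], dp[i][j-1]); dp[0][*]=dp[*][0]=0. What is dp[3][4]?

   ''  T  C  T  C  G  A  T  C  A
''  0  0  0  0  0  0  0  0  0  0
 A  0  0  0  0  0  0  1  1  1  1
 T  0  1  1  1  1  1  1  2  2  2
 C  0  1  2  2  2  2  2  2  3  3
 A  0  1  2  2  2  2  3  3  3  4
 C  0  1  2  2  3  3  3  3  4  4
 C  0  1  2  2  3  3  3  3  4  4

2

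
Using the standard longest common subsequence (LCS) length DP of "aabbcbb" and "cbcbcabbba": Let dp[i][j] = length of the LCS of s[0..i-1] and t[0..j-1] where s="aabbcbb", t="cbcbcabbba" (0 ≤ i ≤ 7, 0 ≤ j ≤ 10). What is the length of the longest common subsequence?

5

   ''  c  b  c  b  c  a  b  b  b  a
''  0  0  0  0  0  0  0  0  0  0  0
 a  0  0  0  0  0  0  1  1  1  1  1
 a  0  0  0  0  0  0  1  1  1  1  2
 b  0  0  1  1  1  1  1  2  2  2  2
 b  0  0  1  1  2  2  2  2  3  3  3
 c  0  1  1  2  2  3  3  3  3  3  3
 b  0  1  2  2  3  3  3  4  4  4  4
 b  0  1  2  2  3  3  3  4  5  5  5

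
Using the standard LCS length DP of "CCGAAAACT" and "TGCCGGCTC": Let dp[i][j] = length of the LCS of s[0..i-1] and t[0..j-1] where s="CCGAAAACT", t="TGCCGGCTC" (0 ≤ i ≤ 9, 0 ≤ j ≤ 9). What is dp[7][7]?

3

   ''  T  G  C  C  G  G  C  T  C
''  0  0  0  0  0  0  0  0  0  0
 C  0  0  0  1  1  1  1  1  1  1
 C  0  0  0  1  2  2  2  2  2  2
 G  0  0  1  1  2  3  3  3  3  3
 A  0  0  1  1  2  3  3  3  3  3
 A  0  0  1  1  2  3  3  3  3  3
 A  0  0  1  1  2  3  3  3  3  3
 A  0  0  1  1  2  3  3  3  3  3
 C  0  0  1  2  2  3  3  4  4  4
 T  0  1  1  2  2  3  3  4  5  5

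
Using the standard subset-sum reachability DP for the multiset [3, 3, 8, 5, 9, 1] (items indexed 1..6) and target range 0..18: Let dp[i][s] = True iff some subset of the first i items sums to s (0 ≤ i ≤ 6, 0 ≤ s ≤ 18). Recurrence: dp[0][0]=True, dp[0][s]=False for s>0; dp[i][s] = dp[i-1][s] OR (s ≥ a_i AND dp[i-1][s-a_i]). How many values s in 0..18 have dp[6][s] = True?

i\s   0   1   2   3   4   5   6   7   8   9  10  11  12  13  14  15  16  17  18
  0   T   F   F   F   F   F   F   F   F   F   F   F   F   F   F   F   F   F   F
  1   T   F   F   T   F   F   F   F   F   F   F   F   F   F   F   F   F   F   F
  2   T   F   F   T   F   F   T   F   F   F   F   F   F   F   F   F   F   F   F
  3   T   F   F   T   F   F   T   F   T   F   F   T   F   F   T   F   F   F   F
  4   T   F   F   T   F   T   T   F   T   F   F   T   F   T   T   F   T   F   F
  5   T   F   F   T   F   T   T   F   T   T   F   T   T   T   T   T   T   T   F
  6   T   T   F   T   T   T   T   T   T   T   T   T   T   T   T   T   T   T   T

18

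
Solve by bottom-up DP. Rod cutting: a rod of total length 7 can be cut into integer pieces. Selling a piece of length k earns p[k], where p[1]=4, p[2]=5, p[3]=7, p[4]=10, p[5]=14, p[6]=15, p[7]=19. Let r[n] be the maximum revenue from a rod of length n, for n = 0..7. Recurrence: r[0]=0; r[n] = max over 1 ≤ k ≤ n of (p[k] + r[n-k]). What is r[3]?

12

   n    0    1    2    3    4    5    6    7
r[n]    0    4    8   12   16   20   24   28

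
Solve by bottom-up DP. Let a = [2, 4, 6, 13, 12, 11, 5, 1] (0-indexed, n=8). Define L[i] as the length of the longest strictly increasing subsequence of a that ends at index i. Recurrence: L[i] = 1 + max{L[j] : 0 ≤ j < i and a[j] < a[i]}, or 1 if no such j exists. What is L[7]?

   i    0    1    2    3    4    5    6    7
a[i]    2    4    6   13   12   11    5    1
L[i]    1    2    3    4    4    4    3    1

1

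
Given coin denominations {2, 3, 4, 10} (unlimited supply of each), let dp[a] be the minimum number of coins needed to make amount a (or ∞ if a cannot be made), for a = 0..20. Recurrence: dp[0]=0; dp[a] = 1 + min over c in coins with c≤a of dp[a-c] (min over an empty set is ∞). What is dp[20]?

 a  0  1  2  3  4  5  6  7  8  9 10 11 12 13 14 15 16 17 18 19 20
dp  0  -  1  1  1  2  2  2  2  3  1  3  2  2  2  3  3  3  3  4  2
(- denotes ∞ / unreachable)

2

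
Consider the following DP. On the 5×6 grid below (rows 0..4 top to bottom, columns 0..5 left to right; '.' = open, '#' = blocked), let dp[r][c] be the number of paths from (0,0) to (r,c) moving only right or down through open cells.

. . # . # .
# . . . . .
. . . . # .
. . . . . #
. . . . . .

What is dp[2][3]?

3

r\c   0   1   2   3   4   5
  0   1   1   0   0   0   0
  1   0   1   1   1   1   1
  2   0   1   2   3   0   1
  3   0   1   3   6   6   0
  4   0   1   4  10  16  16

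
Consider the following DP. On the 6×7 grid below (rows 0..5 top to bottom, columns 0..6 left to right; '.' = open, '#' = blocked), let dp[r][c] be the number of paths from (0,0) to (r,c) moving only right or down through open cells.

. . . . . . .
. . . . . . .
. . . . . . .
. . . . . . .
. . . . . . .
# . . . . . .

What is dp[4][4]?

r\c   0   1   2   3   4   5   6
  0   1   1   1   1   1   1   1
  1   1   2   3   4   5   6   7
  2   1   3   6  10  15  21  28
  3   1   4  10  20  35  56  84
  4   1   5  15  35  70 126 210
  5   0   5  20  55 125 251 461

70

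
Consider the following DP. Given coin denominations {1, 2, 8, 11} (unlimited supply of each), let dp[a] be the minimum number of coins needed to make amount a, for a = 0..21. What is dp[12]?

2

 a  0  1  2  3  4  5  6  7  8  9 10 11 12 13 14 15 16 17 18 19 20 21
dp  0  1  1  2  2  3  3  4  1  2  2  1  2  2  3  3  2  3  3  2  3  3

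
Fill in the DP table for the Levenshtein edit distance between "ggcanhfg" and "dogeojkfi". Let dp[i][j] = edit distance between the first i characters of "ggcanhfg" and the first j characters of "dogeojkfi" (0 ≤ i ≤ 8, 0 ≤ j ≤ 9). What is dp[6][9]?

   ''  d  o  g  e  o  j  k  f  i
''  0  1  2  3  4  5  6  7  8  9
 g  1  1  2  2  3  4  5  6  7  8
 g  2  2  2  2  3  4  5  6  7  8
 c  3  3  3  3  3  4  5  6  7  8
 a  4  4  4  4  4  4  5  6  7  8
 n  5  5  5  5  5  5  5  6  7  8
 h  6  6  6  6  6  6  6  6  7  8
 f  7  7  7  7  7  7  7  7  6  7
 g  8  8  8  7  8  8  8  8  7  7

8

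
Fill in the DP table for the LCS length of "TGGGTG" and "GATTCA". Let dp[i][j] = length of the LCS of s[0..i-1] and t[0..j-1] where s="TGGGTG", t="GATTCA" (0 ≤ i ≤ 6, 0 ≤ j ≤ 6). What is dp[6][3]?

2

   ''  G  A  T  T  C  A
''  0  0  0  0  0  0  0
 T  0  0  0  1  1  1  1
 G  0  1  1  1  1  1  1
 G  0  1  1  1  1  1  1
 G  0  1  1  1  1  1  1
 T  0  1  1  2  2  2  2
 G  0  1  1  2  2  2  2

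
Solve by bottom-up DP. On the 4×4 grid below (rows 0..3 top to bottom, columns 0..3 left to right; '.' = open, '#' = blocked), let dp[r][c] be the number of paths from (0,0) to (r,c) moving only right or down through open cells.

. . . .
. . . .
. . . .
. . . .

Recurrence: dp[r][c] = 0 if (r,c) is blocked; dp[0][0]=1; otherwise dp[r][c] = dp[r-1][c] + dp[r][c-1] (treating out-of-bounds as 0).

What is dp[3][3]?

r\c   0   1   2   3
  0   1   1   1   1
  1   1   2   3   4
  2   1   3   6  10
  3   1   4  10  20

20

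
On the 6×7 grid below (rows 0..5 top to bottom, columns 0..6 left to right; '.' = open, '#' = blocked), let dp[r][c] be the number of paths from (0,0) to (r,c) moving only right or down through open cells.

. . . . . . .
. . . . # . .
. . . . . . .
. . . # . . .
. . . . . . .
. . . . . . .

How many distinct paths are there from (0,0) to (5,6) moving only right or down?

187

r\c   0   1   2   3   4   5   6
  0   1   1   1   1   1   1   1
  1   1   2   3   4   0   1   2
  2   1   3   6  10  10  11  13
  3   1   4  10   0  10  21  34
  4   1   5  15  15  25  46  80
  5   1   6  21  36  61 107 187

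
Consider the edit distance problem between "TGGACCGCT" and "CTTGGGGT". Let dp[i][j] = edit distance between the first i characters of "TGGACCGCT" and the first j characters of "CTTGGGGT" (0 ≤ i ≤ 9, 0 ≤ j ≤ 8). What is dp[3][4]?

   ''  C  T  T  G  G  G  G  T
''  0  1  2  3  4  5  6  7  8
 T  1  1  1  2  3  4  5  6  7
 G  2  2  2  2  2  3  4  5  6
 G  3  3  3  3  2  2  3  4  5
 A  4  4  4  4  3  3  3  4  5
 C  5  4  5  5  4  4  4  4  5
 C  6  5  5  6  5  5  5  5  5
 G  7  6  6  6  6  5  5  5  6
 C  8  7  7  7  7  6  6  6  6
 T  9  8  7  7  8  7  7  7  6

2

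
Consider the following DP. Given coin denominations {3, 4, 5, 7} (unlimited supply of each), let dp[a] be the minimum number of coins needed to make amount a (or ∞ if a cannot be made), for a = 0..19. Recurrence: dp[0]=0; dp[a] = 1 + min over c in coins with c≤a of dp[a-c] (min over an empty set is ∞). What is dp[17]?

 a  0  1  2  3  4  5  6  7  8  9 10 11 12 13 14 15 16 17 18 19
dp  0  -  -  1  1  1  2  1  2  2  2  2  2  3  2  3  3  3  3  3
(- denotes ∞ / unreachable)

3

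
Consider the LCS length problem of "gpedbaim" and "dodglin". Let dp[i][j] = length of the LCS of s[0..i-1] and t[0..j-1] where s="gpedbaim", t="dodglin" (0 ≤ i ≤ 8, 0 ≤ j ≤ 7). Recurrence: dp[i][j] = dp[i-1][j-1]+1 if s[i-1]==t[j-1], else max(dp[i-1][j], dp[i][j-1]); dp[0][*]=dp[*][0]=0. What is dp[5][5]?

   ''  d  o  d  g  l  i  n
''  0  0  0  0  0  0  0  0
 g  0  0  0  0  1  1  1  1
 p  0  0  0  0  1  1  1  1
 e  0  0  0  0  1  1  1  1
 d  0  1  1  1  1  1  1  1
 b  0  1  1  1  1  1  1  1
 a  0  1  1  1  1  1  1  1
 i  0  1  1  1  1  1  2  2
 m  0  1  1  1  1  1  2  2

1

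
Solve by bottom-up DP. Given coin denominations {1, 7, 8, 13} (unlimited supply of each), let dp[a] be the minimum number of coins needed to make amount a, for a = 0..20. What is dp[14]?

 a  0  1  2  3  4  5  6  7  8  9 10 11 12 13 14 15 16 17 18 19 20
dp  0  1  2  3  4  5  6  1  1  2  3  4  5  1  2  2  2  3  4  5  2

2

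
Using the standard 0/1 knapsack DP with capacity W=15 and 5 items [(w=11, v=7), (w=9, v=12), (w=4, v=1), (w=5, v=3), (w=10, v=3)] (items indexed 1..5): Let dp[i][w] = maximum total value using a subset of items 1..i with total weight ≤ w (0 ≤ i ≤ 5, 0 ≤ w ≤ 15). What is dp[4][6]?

3

i\w   0   1   2   3   4   5   6   7   8   9  10  11  12  13  14  15
  0   0   0   0   0   0   0   0   0   0   0   0   0   0   0   0   0
  1   0   0   0   0   0   0   0   0   0   0   0   7   7   7   7   7
  2   0   0   0   0   0   0   0   0   0  12  12  12  12  12  12  12
  3   0   0   0   0   1   1   1   1   1  12  12  12  12  13  13  13
  4   0   0   0   0   1   3   3   3   3  12  12  12  12  13  15  15
  5   0   0   0   0   1   3   3   3   3  12  12  12  12  13  15  15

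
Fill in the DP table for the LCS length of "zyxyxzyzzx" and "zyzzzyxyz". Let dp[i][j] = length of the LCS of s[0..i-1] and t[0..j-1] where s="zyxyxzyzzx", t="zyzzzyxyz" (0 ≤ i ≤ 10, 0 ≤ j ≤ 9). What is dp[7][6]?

   ''  z  y  z  z  z  y  x  y  z
''  0  0  0  0  0  0  0  0  0  0
 z  0  1  1  1  1  1  1  1  1  1
 y  0  1  2  2  2  2  2  2  2  2
 x  0  1  2  2  2  2  2  3  3  3
 y  0  1  2  2  2  2  3  3  4  4
 x  0  1  2  2  2  2  3  4  4  4
 z  0  1  2  3  3  3  3  4  4  5
 y  0  1  2  3  3  3  4  4  5  5
 z  0  1  2  3  4  4  4  4  5  6
 z  0  1  2  3  4  5  5  5  5  6
 x  0  1  2  3  4  5  5  6  6  6

4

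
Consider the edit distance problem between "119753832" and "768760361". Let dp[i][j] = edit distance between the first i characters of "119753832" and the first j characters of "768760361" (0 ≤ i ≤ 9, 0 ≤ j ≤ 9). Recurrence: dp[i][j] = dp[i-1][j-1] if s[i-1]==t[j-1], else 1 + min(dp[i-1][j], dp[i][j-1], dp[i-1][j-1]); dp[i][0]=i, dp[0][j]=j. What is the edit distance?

   ''  7  6  8  7  6  0  3  6  1
''  0  1  2  3  4  5  6  7  8  9
 1  1  1  2  3  4  5  6  7  8  8
 1  2  2  2  3  4  5  6  7  8  8
 9  3  3  3  3  4  5  6  7  8  9
 7  4  3  4  4  3  4  5  6  7  8
 5  5  4  4  5  4  4  5  6  7  8
 3  6  5  5  5  5  5  5  5  6  7
 8  7  6  6  5  6  6  6  6  6  7
 3  8  7  7  6  6  7  7  6  7  7
 2  9  8  8  7  7  7  8  7  7  8

8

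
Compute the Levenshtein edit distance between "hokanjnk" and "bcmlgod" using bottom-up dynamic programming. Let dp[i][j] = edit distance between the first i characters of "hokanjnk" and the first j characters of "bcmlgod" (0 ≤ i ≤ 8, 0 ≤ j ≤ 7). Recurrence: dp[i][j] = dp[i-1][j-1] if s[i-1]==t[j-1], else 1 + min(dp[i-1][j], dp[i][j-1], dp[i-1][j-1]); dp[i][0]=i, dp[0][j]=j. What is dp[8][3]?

8

   ''  b  c  m  l  g  o  d
''  0  1  2  3  4  5  6  7
 h  1  1  2  3  4  5  6  7
 o  2  2  2  3  4  5  5  6
 k  3  3  3  3  4  5  6  6
 a  4  4  4  4  4  5  6  7
 n  5  5  5  5  5  5  6  7
 j  6  6  6  6  6  6  6  7
 n  7  7  7  7  7  7  7  7
 k  8  8  8  8  8  8  8  8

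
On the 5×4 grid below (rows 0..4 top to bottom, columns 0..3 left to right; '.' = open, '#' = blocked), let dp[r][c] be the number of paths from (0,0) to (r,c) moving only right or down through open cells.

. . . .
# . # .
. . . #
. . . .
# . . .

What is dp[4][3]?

r\c   0   1   2   3
  0   1   1   1   1
  1   0   1   0   1
  2   0   1   1   0
  3   0   1   2   2
  4   0   1   3   5

5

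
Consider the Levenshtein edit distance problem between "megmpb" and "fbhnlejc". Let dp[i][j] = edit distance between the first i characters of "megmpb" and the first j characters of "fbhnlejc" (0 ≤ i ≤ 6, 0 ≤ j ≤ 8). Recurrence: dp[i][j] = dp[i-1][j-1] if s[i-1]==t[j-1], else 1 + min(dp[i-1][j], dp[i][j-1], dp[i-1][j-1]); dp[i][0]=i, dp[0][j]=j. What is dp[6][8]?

8

   ''  f  b  h  n  l  e  j  c
''  0  1  2  3  4  5  6  7  8
 m  1  1  2  3  4  5  6  7  8
 e  2  2  2  3  4  5  5  6  7
 g  3  3  3  3  4  5  6  6  7
 m  4  4  4  4  4  5  6  7  7
 p  5  5  5  5  5  5  6  7  8
 b  6  6  5  6  6  6  6  7  8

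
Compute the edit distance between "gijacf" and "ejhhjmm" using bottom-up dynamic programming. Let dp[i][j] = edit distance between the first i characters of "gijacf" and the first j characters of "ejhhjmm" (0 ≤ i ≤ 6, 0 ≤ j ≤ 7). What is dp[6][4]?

   ''  e  j  h  h  j  m  m
''  0  1  2  3  4  5  6  7
 g  1  1  2  3  4  5  6  7
 i  2  2  2  3  4  5  6  7
 j  3  3  2  3  4  4  5  6
 a  4  4  3  3  4  5  5  6
 c  5  5  4  4  4  5  6  6
 f  6  6  5  5  5  5  6  7

5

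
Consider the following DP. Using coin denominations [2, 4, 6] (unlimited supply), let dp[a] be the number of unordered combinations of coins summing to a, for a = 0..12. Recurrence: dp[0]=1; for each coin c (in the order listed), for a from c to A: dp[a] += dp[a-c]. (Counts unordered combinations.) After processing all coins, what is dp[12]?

7

after  coin     0     1     2     3     4     5     6     7     8     9    10    11    12
          2     1     0     1     0     1     0     1     0     1     0     1     0     1
          4     1     0     1     0     2     0     2     0     3     0     3     0     4
          6     1     0     1     0     2     0     3     0     4     0     5     0     7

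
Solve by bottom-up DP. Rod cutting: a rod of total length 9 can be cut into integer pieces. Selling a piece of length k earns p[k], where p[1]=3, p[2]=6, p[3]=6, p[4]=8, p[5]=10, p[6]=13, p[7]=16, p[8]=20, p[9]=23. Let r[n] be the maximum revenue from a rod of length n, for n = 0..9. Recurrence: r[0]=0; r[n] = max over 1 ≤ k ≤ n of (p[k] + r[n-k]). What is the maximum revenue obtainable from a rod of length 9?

   n    0    1    2    3    4    5    6    7    8    9
r[n]    0    3    6    9   12   15   18   21   24   27

27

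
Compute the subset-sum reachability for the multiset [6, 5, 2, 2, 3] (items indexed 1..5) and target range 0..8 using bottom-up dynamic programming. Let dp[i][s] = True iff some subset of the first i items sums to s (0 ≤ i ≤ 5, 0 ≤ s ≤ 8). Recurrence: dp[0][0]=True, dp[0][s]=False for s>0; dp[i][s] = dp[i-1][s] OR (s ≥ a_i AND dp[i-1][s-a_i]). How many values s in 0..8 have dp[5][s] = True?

8

i\s   0   1   2   3   4   5   6   7   8
  0   T   F   F   F   F   F   F   F   F
  1   T   F   F   F   F   F   T   F   F
  2   T   F   F   F   F   T   T   F   F
  3   T   F   T   F   F   T   T   T   T
  4   T   F   T   F   T   T   T   T   T
  5   T   F   T   T   T   T   T   T   T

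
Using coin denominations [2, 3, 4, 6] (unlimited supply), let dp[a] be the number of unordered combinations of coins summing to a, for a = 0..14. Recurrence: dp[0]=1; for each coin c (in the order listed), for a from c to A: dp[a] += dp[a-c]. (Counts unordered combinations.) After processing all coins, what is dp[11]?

5

after  coin     0     1     2     3     4     5     6     7     8     9    10    11    12    13    14
          2     1     0     1     0     1     0     1     0     1     0     1     0     1     0     1
          3     1     0     1     1     1     1     2     1     2     2     2     2     3     2     3
          4     1     0     1     1     2     1     3     2     4     3     5     4     7     5     8
          6     1     0     1     1     2     1     4     2     5     4     7     5    11     7    13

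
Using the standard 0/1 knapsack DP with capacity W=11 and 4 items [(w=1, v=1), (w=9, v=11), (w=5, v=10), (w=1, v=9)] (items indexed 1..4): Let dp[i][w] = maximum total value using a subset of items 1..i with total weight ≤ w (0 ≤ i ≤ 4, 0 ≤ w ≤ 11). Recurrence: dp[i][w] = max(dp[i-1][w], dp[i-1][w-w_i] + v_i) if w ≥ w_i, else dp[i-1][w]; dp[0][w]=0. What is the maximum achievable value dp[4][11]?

i\w   0   1   2   3   4   5   6   7   8   9  10  11
  0   0   0   0   0   0   0   0   0   0   0   0   0
  1   0   1   1   1   1   1   1   1   1   1   1   1
  2   0   1   1   1   1   1   1   1   1  11  12  12
  3   0   1   1   1   1  10  11  11  11  11  12  12
  4   0   9  10  10  10  10  19  20  20  20  20  21

21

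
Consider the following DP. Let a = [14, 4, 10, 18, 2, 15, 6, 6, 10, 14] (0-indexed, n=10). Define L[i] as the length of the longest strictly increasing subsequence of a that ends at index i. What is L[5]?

3

   i    0    1    2    3    4    5    6    7    8    9
a[i]   14    4   10   18    2   15    6    6   10   14
L[i]    1    1    2    3    1    3    2    2    3    4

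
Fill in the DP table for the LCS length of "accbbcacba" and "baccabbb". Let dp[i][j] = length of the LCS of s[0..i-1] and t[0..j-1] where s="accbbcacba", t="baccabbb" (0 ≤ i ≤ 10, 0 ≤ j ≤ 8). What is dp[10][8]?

   ''  b  a  c  c  a  b  b  b
''  0  0  0  0  0  0  0  0  0
 a  0  0  1  1  1  1  1  1  1
 c  0  0  1  2  2  2  2  2  2
 c  0  0  1  2  3  3  3  3  3
 b  0  1  1  2  3  3  4  4  4
 b  0  1  1  2  3  3  4  5  5
 c  0  1  1  2  3  3  4  5  5
 a  0  1  2  2  3  4  4  5  5
 c  0  1  2  3  3  4  4  5  5
 b  0  1  2  3  3  4  5  5  6
 a  0  1  2  3  3  4  5  5  6

6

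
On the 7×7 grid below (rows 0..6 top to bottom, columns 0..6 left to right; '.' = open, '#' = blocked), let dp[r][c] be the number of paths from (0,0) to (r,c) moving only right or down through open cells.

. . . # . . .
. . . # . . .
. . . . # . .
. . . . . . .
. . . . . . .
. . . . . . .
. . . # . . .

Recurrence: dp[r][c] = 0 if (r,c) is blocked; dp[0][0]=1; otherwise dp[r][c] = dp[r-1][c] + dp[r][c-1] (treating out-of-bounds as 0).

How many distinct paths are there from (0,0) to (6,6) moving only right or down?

502

r\c   0   1   2   3   4   5   6
  0   1   1   1   0   0   0   0
  1   1   2   3   0   0   0   0
  2   1   3   6   6   0   0   0
  3   1   4  10  16  16  16  16
  4   1   5  15  31  47  63  79
  5   1   6  21  52  99 162 241
  6   1   7  28   0  99 261 502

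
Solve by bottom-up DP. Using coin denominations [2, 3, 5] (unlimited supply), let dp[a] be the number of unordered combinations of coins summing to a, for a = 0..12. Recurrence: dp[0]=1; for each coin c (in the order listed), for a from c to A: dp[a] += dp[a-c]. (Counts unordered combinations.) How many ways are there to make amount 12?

after  coin     0     1     2     3     4     5     6     7     8     9    10    11    12
          2     1     0     1     0     1     0     1     0     1     0     1     0     1
          3     1     0     1     1     1     1     2     1     2     2     2     2     3
          5     1     0     1     1     1     2     2     2     3     3     4     4     5

5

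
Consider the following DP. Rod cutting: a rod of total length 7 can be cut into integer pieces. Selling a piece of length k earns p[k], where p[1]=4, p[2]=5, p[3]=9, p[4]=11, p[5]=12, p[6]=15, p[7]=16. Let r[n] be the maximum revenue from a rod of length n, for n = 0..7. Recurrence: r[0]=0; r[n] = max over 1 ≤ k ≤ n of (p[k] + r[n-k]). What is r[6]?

   n    0    1    2    3    4    5    6    7
r[n]    0    4    8   12   16   20   24   28

24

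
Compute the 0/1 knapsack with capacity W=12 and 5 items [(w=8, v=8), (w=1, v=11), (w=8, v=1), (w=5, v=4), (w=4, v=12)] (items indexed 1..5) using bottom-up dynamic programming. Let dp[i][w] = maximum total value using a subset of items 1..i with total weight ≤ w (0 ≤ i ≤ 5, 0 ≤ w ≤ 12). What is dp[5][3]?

i\w   0   1   2   3   4   5   6   7   8   9  10  11  12
  0   0   0   0   0   0   0   0   0   0   0   0   0   0
  1   0   0   0   0   0   0   0   0   8   8   8   8   8
  2   0  11  11  11  11  11  11  11  11  19  19  19  19
  3   0  11  11  11  11  11  11  11  11  19  19  19  19
  4   0  11  11  11  11  11  15  15  15  19  19  19  19
  5   0  11  11  11  12  23  23  23  23  23  27  27  27

11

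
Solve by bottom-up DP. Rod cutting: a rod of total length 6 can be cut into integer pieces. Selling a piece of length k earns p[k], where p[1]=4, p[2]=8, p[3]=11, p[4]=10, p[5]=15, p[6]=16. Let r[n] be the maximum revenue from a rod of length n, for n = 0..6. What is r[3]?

   n    0    1    2    3    4    5    6
r[n]    0    4    8   12   16   20   24

12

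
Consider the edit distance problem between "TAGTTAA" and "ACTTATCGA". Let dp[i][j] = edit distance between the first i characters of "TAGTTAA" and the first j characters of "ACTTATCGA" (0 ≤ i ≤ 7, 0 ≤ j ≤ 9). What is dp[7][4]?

   ''  A  C  T  T  A  T  C  G  A
''  0  1  2  3  4  5  6  7  8  9
 T  1  1  2  2  3  4  5  6  7  8
 A  2  1  2  3  3  3  4  5  6  7
 G  3  2  2  3  4  4  4  5  5  6
 T  4  3  3  2  3  4  4  5  6  6
 T  5  4  4  3  2  3  4  5  6  7
 A  6  5  5  4  3  2  3  4  5  6
 A  7  6  6  5  4  3  3  4  5  5

4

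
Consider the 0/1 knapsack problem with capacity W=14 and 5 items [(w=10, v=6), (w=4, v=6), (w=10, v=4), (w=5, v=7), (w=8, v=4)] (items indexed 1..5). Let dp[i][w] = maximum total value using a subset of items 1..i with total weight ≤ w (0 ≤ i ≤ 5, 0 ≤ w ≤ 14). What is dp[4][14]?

i\w   0   1   2   3   4   5   6   7   8   9  10  11  12  13  14
  0   0   0   0   0   0   0   0   0   0   0   0   0   0   0   0
  1   0   0   0   0   0   0   0   0   0   0   6   6   6   6   6
  2   0   0   0   0   6   6   6   6   6   6   6   6   6   6  12
  3   0   0   0   0   6   6   6   6   6   6   6   6   6   6  12
  4   0   0   0   0   6   7   7   7   7  13  13  13  13  13  13
  5   0   0   0   0   6   7   7   7   7  13  13  13  13  13  13

13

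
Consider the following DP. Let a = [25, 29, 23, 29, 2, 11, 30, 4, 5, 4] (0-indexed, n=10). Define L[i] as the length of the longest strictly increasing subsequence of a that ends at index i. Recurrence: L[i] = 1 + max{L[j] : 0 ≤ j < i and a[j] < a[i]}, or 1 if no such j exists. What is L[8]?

   i    0    1    2    3    4    5    6    7    8    9
a[i]   25   29   23   29    2   11   30    4    5    4
L[i]    1    2    1    2    1    2    3    2    3    2

3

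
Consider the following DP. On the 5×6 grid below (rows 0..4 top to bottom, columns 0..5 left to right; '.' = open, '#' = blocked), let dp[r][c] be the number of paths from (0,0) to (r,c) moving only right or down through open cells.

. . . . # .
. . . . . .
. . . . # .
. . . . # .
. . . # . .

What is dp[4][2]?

15

r\c   0   1   2   3   4   5
  0   1   1   1   1   0   0
  1   1   2   3   4   4   4
  2   1   3   6  10   0   4
  3   1   4  10  20   0   4
  4   1   5  15   0   0   4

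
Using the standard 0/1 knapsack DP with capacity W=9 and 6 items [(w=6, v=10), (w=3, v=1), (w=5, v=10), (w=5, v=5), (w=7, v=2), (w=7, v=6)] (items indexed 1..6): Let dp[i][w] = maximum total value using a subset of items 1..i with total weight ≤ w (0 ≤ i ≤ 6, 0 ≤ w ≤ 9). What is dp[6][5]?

i\w   0   1   2   3   4   5   6   7   8   9
  0   0   0   0   0   0   0   0   0   0   0
  1   0   0   0   0   0   0  10  10  10  10
  2   0   0   0   1   1   1  10  10  10  11
  3   0   0   0   1   1  10  10  10  11  11
  4   0   0   0   1   1  10  10  10  11  11
  5   0   0   0   1   1  10  10  10  11  11
  6   0   0   0   1   1  10  10  10  11  11

10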